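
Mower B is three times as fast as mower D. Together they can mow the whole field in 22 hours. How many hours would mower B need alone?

Let mower D's rate be r; then mower B's rate is 3r, so together (3 + 1)r = 4r = 1/22.
Thus r = 1/88 per hour.
Mower D alone: 88 hours; mower B alone: 88/3 hours.

88/3 hours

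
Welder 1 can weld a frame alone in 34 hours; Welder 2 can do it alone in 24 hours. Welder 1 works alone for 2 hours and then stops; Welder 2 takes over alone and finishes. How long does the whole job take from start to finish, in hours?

418/17 hours

In 2 hours Welder 1 does 2/34 = 1/17 of the job, leaving 16/17.
Welder 2 works at 1/24 per hour, so finishing takes 16/17 ÷ 1/24 = 384/17 hours.
Total time = 2 + 384/17 = 418/17 hours.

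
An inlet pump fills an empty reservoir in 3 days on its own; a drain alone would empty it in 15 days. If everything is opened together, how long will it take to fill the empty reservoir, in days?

15/4 days

Net rate = 1/3 − 1/15 = (5 − 1)/15 = 4/15 per day.
Filling time = 1 ÷ (4/15) = 15/4 days.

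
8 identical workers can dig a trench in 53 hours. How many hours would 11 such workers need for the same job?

424/11 hours

Total work is 8·53 = 424 worker-hours.
With 11 workers: 424/11 hours.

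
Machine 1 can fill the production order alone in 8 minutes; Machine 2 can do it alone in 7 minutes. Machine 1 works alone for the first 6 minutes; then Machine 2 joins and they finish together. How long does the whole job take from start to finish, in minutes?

104/15 minutes

In 6 minutes Machine 1 does 6/8 = 3/4 of the job, leaving 1/4.
Machine 1 and Machine 2 together work at 15/56 per minute, so finishing takes 1/4 ÷ 15/56 = 14/15 minutes.
Total time = 6 + 14/15 = 104/15 minutes.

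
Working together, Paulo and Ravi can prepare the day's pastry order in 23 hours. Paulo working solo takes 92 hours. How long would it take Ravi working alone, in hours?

92/3 hours

Combined rate is 1/23 per hour.
Known contribution: 1/92 per hour.
So Ravi's rate is 1/23 − 1/92 = 3/92, meaning 92/3 hours alone.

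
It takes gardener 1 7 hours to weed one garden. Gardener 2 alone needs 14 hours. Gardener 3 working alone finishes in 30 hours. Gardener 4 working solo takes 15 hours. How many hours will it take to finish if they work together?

Combined rate: 1/7 + 1/14 + 1/30 + 1/15 = (30 + 15 + 7 + 14)/210 = 66/210 = 11/35 per hour.
Time = 1 ÷ (11/35) = 35/11 hours.

35/11 hours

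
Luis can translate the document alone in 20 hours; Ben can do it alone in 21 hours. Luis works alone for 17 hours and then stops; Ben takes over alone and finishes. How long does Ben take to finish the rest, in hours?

63/20 hours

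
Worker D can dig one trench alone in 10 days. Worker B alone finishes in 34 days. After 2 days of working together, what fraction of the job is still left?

Combined rate: 1/10 + 1/34 = (17 + 5)/170 = 22/170 = 11/85 per day.
In 2 days they complete 2·11/85 = 22/85 of the job.
So 63/85 remains.

63/85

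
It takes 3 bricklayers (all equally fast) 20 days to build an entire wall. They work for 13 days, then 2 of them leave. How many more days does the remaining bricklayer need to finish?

21 days

One bricklayer does 1/60 of the job per day.
After 13 days with 3 bricklayers, 13/20 is done (7/20 left).
With 1 bricklayer the rate is 1/60, so the rest takes 7/20 ÷ 1/60 = 21 days.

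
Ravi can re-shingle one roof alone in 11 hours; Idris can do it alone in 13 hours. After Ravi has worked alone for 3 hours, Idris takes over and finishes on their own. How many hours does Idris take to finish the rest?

In 3 hours Ravi does 3/11 of the job, leaving 8/11.
Idris works at 1/13 per hour, so finishing takes 8/11 ÷ 1/13 = 104/11 hours.

104/11 hours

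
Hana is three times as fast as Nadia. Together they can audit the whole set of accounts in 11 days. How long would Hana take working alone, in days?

44/3 days

Let Nadia's rate be r; then Hana's rate is 3r, so together (3 + 1)r = 4r = 1/11.
Thus r = 1/44 per day.
Nadia alone: 44 days; Hana alone: 44/3 days.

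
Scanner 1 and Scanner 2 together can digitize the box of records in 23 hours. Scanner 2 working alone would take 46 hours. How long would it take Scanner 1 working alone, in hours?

46 hours

Combined rate is 1/23 per hour.
Known contribution: 1/46 per hour.
So Scanner 1's rate is 1/23 − 1/46 = 1/46, meaning 46 hours alone.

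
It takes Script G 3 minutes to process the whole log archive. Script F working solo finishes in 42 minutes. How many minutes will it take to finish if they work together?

With two workers the combined time is the product over the sum: 3·42/(3+42) = 126/45 = 14/5 minutes.

14/5 minutes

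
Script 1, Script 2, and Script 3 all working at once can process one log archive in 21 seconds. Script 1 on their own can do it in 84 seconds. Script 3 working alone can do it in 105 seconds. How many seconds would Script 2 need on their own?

Combined rate is 1/21 per second.
Known contribution: 1/84 + 1/105 = (5 + 4)/420 = 9/420 = 3/140 per second.
So Script 2's rate is 1/21 − 3/140 = 11/420, meaning 420/11 seconds alone.

420/11 seconds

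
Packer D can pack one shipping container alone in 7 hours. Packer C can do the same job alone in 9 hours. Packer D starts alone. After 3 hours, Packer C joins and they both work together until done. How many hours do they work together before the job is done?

9/4 hours

In the first 3 hours Packer D alone does 3/7 of the job, leaving 4/7.
Once everyone is working, combined rate: 1/7 + 1/9 = (9 + 7)/63 = 16/63 per hour.
Remaining 4/7 at 16/63 per hour takes 9/4 hours.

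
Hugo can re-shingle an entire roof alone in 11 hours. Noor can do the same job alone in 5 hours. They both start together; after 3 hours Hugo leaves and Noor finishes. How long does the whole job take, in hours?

40/11 hours

In the first 3 hours the combined rate is 16/55, so 48/55 of the job is done, leaving 7/55.
After Hugo leaves the rate is 1/5 per hour; the remaining 7/55 takes 7/11 hours.
Total = 3 + 7/11 = 40/11 hours.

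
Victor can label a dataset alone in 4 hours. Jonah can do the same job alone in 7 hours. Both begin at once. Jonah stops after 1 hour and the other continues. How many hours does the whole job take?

24/7 hours

In the first 1 hour the combined rate is 11/28, so 11/28 of the job is done, leaving 17/28.
After Jonah leaves the rate is 1/4 per hour; the remaining 17/28 takes 17/7 hours.
Total = 1 + 17/7 = 24/7 hours.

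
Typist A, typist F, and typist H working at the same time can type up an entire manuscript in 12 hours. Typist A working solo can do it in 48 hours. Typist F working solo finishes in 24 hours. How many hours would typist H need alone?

Combined rate is 1/12 per hour.
Known contribution: 1/48 + 1/24 = (1 + 2)/48 = 3/48 = 1/16 per hour.
So typist H's rate is 1/12 − 1/16 = 1/48, meaning 48 hours alone.

48 hours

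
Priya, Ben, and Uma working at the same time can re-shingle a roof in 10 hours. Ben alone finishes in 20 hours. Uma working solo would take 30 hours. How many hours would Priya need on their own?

60 hours

Combined rate is 1/10 per hour.
Known contribution: 1/20 + 1/30 = (3 + 2)/60 = 5/60 = 1/12 per hour.
So Priya's rate is 1/10 − 1/12 = 1/60, meaning 60 hours alone.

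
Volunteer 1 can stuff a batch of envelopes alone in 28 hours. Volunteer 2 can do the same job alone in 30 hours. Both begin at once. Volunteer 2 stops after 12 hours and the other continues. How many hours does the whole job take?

84/5 hours

In the first 12 hours the combined rate is 29/420, so 29/35 of the job is done, leaving 6/35.
After Volunteer 2 leaves the rate is 1/28 per hour; the remaining 6/35 takes 24/5 hours.
Total = 12 + 24/5 = 84/5 hours.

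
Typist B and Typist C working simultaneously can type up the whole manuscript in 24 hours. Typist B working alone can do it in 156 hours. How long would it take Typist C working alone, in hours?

Combined rate is 1/24 per hour.
Known contribution: 1/156 per hour.
So Typist C's rate is 1/24 − 1/156 = 11/312, meaning 312/11 hours alone.

312/11 hours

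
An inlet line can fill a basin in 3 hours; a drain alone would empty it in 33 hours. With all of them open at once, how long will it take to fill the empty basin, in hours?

Net rate = 1/3 − 1/33 = (11 − 1)/33 = 10/33 per hour.
Filling time = 1 ÷ (10/33) = 33/10 hours.

33/10 hours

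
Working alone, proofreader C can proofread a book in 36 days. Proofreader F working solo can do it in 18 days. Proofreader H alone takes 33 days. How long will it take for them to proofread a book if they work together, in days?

44/5 days

Combined rate: 1/36 + 1/18 + 1/33 = (11 + 22 + 12)/396 = 45/396 = 5/44 per day.
Time = 1 ÷ (5/44) = 44/5 days.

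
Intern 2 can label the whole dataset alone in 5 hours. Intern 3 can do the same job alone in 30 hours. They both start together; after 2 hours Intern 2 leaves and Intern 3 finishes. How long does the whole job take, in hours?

In the first 2 hours the combined rate is 7/30, so 7/15 of the job is done, leaving 8/15.
After Intern 2 leaves the rate is 1/30 per hour; the remaining 8/15 takes 16 hours.
Total = 2 + 16 = 18 hours.

18 hours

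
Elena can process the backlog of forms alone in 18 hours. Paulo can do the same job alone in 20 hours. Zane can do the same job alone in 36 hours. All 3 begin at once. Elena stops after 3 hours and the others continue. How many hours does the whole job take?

75/7 hours

In the first 3 hours the combined rate is 2/15, so 2/5 of the job is done, leaving 3/5.
After Elena leaves the rate is 7/90 per hour; the remaining 3/5 takes 54/7 hours.
Total = 3 + 54/7 = 75/7 hours.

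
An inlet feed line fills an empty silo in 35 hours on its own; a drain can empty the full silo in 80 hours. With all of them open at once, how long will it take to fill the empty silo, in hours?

560/9 hours

Net rate = 1/35 − 1/80 = (16 − 7)/560 = 9/560 per hour.
Filling time = 1 ÷ (9/560) = 560/9 hours.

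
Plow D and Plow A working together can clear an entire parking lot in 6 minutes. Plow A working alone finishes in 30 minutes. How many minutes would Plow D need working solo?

15/2 minutes

Combined rate is 1/6 per minute.
Known contribution: 1/30 per minute.
So Plow D's rate is 1/6 − 1/30 = 2/15, meaning 15/2 minutes alone.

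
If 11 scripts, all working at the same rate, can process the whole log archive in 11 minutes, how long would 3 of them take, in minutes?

Total work is 11·11 = 121 script-minutes.
With 3 scripts: 121/3 minutes.

121/3 minutes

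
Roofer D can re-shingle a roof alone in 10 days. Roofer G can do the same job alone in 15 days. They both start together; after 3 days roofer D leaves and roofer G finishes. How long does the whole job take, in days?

21/2 days

In the first 3 days the combined rate is 1/6, so 1/2 of the job is done, leaving 1/2.
After roofer D leaves the rate is 1/15 per day; the remaining 1/2 takes 15/2 days.
Total = 3 + 15/2 = 21/2 days.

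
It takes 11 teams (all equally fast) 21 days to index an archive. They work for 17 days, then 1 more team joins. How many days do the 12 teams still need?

One team does 1/231 of the job per day.
After 17 days with 11 teams, 17/21 is done (4/21 left).
With 12 teams the rate is 12/231 = 4/77, so the rest takes 4/21 ÷ 4/77 = 11/3 days.

11/3 days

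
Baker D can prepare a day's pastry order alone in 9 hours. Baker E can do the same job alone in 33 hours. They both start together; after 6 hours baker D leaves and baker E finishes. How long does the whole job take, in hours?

In the first 6 hours the combined rate is 14/99, so 28/33 of the job is done, leaving 5/33.
After baker D leaves the rate is 1/33 per hour; the remaining 5/33 takes 5 hours.
Total = 6 + 5 = 11 hours.

11 hours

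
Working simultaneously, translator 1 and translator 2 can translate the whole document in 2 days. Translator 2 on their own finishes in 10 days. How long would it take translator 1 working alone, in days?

5/2 days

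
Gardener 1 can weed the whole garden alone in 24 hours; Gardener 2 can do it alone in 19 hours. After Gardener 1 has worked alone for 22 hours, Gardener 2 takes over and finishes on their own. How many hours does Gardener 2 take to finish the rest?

In 22 hours Gardener 1 does 22/24 = 11/12 of the job, leaving 1/12.
Gardener 2 works at 1/19 per hour, so finishing takes 1/12 ÷ 1/19 = 19/12 hours.

19/12 hours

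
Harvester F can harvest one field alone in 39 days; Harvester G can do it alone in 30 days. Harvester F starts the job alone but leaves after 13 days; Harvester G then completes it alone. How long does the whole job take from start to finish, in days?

In 13 days Harvester F does 13/39 = 1/3 of the job, leaving 2/3.
Harvester G works at 1/30 per day, so finishing takes 2/3 ÷ 1/30 = 20 days.
Total time = 13 + 20 = 33 days.

33 days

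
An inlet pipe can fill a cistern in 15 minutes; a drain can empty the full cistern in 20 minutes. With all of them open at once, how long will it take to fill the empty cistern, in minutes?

Net rate = 1/15 − 1/20 = (4 − 3)/60 = 1/60 per minute.
Filling time = 1 ÷ (1/60) = 60 minutes.

60 minutes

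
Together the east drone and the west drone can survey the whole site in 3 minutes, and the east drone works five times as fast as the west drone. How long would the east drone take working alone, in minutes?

18/5 minutes

Let the west drone's rate be r; then the east drone's rate is 5r, so together (5 + 1)r = 6r = 1/3.
Thus r = 1/18 per minute.
The west drone alone: 18 minutes; the east drone alone: 18/5 minutes.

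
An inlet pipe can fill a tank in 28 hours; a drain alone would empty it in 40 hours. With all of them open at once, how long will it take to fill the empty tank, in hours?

280/3 hours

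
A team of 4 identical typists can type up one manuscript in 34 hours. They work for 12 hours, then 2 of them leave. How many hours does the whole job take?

56 hours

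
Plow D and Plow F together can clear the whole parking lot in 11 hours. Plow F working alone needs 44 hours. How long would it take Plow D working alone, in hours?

44/3 hours

Combined rate is 1/11 per hour.
Known contribution: 1/44 per hour.
So Plow D's rate is 1/11 − 1/44 = 3/44, meaning 44/3 hours alone.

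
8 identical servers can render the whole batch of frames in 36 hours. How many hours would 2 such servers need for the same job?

144 hours

Total work is 8·36 = 288 server-hours.
With 2 servers: 288/2 = 144 hours.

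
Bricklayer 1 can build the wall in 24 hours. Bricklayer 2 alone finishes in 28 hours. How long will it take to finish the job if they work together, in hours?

With two workers the combined time is the product over the sum: 24·28/(24+28) = 672/52 = 168/13 hours.

168/13 hours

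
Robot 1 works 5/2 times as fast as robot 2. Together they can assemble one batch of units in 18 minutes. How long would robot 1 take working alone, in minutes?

Let robot 2's rate be r; then robot 1's rate is (5/2)r, so together (5/2 + 1)r = (7/2)r = 1/18.
Thus r = 1/63 per minute.
Robot 2 alone: 63 minutes; robot 1 alone: 126/5 minutes.

126/5 minutes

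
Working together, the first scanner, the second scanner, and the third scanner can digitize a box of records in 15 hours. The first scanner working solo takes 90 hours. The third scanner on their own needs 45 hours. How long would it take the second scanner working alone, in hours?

Combined rate is 1/15 per hour.
Known contribution: 1/90 + 1/45 = (1 + 2)/90 = 3/90 = 1/30 per hour.
So the second scanner's rate is 1/15 − 1/30 = 1/30, meaning 30 hours alone.

30 hours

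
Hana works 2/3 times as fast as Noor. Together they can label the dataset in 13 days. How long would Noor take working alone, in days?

65/3 days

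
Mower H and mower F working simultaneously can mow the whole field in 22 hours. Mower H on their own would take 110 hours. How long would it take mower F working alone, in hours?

55/2 hours

Combined rate is 1/22 per hour.
Known contribution: 1/110 per hour.
So mower F's rate is 1/22 − 1/110 = 2/55, meaning 55/2 hours alone.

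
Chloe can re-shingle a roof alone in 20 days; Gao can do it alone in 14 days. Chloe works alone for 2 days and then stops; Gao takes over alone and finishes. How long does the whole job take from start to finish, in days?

In 2 days Chloe does 2/20 = 1/10 of the job, leaving 9/10.
Gao works at 1/14 per day, so finishing takes 9/10 ÷ 1/14 = 63/5 days.
Total time = 2 + 63/5 = 73/5 days.

73/5 days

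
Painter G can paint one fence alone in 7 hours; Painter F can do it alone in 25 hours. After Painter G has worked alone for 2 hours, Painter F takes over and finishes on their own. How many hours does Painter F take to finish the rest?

125/7 hours

In 2 hours Painter G does 2/7 of the job, leaving 5/7.
Painter F works at 1/25 per hour, so finishing takes 5/7 ÷ 1/25 = 125/7 hours.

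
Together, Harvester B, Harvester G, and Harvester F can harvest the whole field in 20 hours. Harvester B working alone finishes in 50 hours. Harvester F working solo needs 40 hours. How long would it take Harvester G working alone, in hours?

200 hours

Combined rate is 1/20 per hour.
Known contribution: 1/50 + 1/40 = (4 + 5)/200 = 9/200 per hour.
So Harvester G's rate is 1/20 − 9/200 = 1/200, meaning 200 hours alone.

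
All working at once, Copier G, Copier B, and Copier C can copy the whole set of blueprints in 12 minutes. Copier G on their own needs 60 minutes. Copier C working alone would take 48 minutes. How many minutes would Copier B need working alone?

240/11 minutes

Combined rate is 1/12 per minute.
Known contribution: 1/60 + 1/48 = (4 + 5)/240 = 9/240 = 3/80 per minute.
So Copier B's rate is 1/12 − 3/80 = 11/240, meaning 240/11 minutes alone.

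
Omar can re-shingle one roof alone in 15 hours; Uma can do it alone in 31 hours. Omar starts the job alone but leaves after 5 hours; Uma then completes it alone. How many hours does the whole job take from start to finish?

77/3 hours

In 5 hours Omar does 5/15 = 1/3 of the job, leaving 2/3.
Uma works at 1/31 per hour, so finishing takes 2/3 ÷ 1/31 = 62/3 hours.
Total time = 5 + 62/3 = 77/3 hours.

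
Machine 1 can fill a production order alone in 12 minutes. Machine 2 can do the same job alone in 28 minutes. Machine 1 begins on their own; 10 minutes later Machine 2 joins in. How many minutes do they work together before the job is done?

In the first 10 minutes Machine 1 alone does 10/12 = 5/6 of the job, leaving 1/6.
Once everyone is working, combined rate: 1/12 + 1/28 = (7 + 3)/84 = 10/84 = 5/42 per minute.
Remaining 1/6 at 5/42 per minute takes 7/5 minutes.

7/5 minutes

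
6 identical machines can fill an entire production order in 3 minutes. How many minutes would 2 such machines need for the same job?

Total work is 6·3 = 18 machine-minutes.
With 2 machines: 18/2 = 9 minutes.

9 minutes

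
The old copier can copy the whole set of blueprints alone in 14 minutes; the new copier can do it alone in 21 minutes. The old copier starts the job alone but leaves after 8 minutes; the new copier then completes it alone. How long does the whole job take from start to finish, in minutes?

In 8 minutes the old copier does 8/14 = 4/7 of the job, leaving 3/7.
The new copier works at 1/21 per minute, so finishing takes 3/7 ÷ 1/21 = 9 minutes.
Total time = 8 + 9 = 17 minutes.

17 minutes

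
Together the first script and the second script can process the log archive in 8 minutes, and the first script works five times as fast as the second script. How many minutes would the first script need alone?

48/5 minutes

Let the second script's rate be r; then the first script's rate is 5r, so together (5 + 1)r = 6r = 1/8.
Thus r = 1/48 per minute.
The second script alone: 48 minutes; the first script alone: 48/5 minutes.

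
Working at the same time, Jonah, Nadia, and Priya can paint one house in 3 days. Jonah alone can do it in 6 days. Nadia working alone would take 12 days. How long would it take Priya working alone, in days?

Combined rate is 1/3 per day.
Known contribution: 1/6 + 1/12 = (2 + 1)/12 = 3/12 = 1/4 per day.
So Priya's rate is 1/3 − 1/4 = 1/12, meaning 12 days alone.

12 days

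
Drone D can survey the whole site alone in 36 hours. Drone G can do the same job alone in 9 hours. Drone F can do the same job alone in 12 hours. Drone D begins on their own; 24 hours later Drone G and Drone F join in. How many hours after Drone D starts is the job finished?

51/2 hours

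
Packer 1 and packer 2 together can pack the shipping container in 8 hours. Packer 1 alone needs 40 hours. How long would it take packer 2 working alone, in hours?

Combined rate is 1/8 per hour.
Known contribution: 1/40 per hour.
So packer 2's rate is 1/8 − 1/40 = 1/10, meaning 10 hours alone.

10 hours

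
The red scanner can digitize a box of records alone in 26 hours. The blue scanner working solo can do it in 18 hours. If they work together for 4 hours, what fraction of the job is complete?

44/117

Combined rate: 1/26 + 1/18 = (9 + 13)/234 = 22/234 = 11/117 per hour.
In 4 hours they complete 4·11/117 = 44/117 of the job.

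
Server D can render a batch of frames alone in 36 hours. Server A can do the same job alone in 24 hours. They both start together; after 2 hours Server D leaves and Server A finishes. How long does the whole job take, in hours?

68/3 hours

In the first 2 hours the combined rate is 5/72, so 5/36 of the job is done, leaving 31/36.
After Server D leaves the rate is 1/24 per hour; the remaining 31/36 takes 62/3 hours.
Total = 2 + 62/3 = 68/3 hours.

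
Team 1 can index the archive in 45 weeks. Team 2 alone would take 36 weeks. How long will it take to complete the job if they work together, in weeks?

20 weeks

Combined rate: 1/45 + 1/36 = (4 + 5)/180 = 9/180 = 1/20 per week.
Time = 1 ÷ (1/20) = 20 weeks.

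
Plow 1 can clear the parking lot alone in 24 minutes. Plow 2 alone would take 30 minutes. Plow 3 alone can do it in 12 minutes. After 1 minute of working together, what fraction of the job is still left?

101/120

Combined rate: 1/24 + 1/30 + 1/12 = (5 + 4 + 10)/120 = 19/120 per minute.
In 1 minute they complete 1·19/120 = 19/120 of the job.
So 101/120 remains.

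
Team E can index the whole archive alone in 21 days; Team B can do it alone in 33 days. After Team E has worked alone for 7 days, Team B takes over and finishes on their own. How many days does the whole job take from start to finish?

29 days

In 7 days Team E does 7/21 = 1/3 of the job, leaving 2/3.
Team B works at 1/33 per day, so finishing takes 2/3 ÷ 1/33 = 22 days.
Total time = 7 + 22 = 29 days.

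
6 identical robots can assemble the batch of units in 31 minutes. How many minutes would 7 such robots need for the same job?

Total work is 6·31 = 186 robot-minutes.
With 7 robots: 186/7 minutes.

186/7 minutes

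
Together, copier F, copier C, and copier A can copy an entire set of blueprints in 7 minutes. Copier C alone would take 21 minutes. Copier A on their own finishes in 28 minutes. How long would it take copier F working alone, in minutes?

Combined rate is 1/7 per minute.
Known contribution: 1/21 + 1/28 = (4 + 3)/84 = 7/84 = 1/12 per minute.
So copier F's rate is 1/7 − 1/12 = 5/84, meaning 84/5 minutes alone.

84/5 minutes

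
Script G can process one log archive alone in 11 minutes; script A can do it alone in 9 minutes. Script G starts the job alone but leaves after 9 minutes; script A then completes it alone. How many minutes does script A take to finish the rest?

In 9 minutes script G does 9/11 of the job, leaving 2/11.
Script A works at 1/9 per minute, so finishing takes 2/11 ÷ 1/9 = 18/11 minutes.

18/11 minutes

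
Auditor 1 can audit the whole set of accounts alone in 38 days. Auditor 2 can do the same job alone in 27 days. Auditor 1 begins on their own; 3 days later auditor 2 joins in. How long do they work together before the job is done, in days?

In the first 3 days auditor 1 alone does 3/38 of the job, leaving 35/38.
Once everyone is working, combined rate: 1/38 + 1/27 = (27 + 38)/1026 = 65/1026 per day.
Remaining 35/38 at 65/1026 per day takes 189/13 days.

189/13 days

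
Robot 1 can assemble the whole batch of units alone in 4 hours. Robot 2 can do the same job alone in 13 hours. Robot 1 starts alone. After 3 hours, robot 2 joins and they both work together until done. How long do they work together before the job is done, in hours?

13/17 hours

In the first 3 hours robot 1 alone does 3/4 of the job, leaving 1/4.
Once everyone is working, combined rate: 1/4 + 1/13 = (13 + 4)/52 = 17/52 per hour.
Remaining 1/4 at 17/52 per hour takes 13/17 hours.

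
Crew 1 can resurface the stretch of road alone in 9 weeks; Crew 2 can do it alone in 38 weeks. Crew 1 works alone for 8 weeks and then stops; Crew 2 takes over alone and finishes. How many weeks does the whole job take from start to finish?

110/9 weeks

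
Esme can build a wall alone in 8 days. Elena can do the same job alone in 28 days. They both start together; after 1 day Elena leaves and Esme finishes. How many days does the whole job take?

54/7 days

In the first 1 day the combined rate is 9/56, so 9/56 of the job is done, leaving 47/56.
After Elena leaves the rate is 1/8 per day; the remaining 47/56 takes 47/7 days.
Total = 1 + 47/7 = 54/7 days.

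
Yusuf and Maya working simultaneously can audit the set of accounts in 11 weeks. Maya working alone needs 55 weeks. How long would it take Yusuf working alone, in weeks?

55/4 weeks

Combined rate is 1/11 per week.
Known contribution: 1/55 per week.
So Yusuf's rate is 1/11 − 1/55 = 4/55, meaning 55/4 weeks alone.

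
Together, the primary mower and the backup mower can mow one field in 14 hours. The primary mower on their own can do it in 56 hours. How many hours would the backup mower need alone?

56/3 hours

Combined rate is 1/14 per hour.
Known contribution: 1/56 per hour.
So the backup mower's rate is 1/14 − 1/56 = 3/56, meaning 56/3 hours alone.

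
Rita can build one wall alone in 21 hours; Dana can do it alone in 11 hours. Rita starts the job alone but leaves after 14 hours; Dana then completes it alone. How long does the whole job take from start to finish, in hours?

53/3 hours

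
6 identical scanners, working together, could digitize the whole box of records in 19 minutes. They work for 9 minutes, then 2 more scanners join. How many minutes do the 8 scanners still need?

15/2 minutes

One scanner does 1/114 of the job per minute.
After 9 minutes with 6 scanners, 9/19 is done (10/19 left).
With 8 scanners the rate is 8/114 = 4/57, so the rest takes 10/19 ÷ 4/57 = 15/2 minutes.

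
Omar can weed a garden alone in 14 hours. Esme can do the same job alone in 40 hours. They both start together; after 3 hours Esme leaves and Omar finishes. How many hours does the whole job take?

In the first 3 hours the combined rate is 27/280, so 81/280 of the job is done, leaving 199/280.
After Esme leaves the rate is 1/14 per hour; the remaining 199/280 takes 199/20 hours.
Total = 3 + 199/20 = 259/20 hours.

259/20 hours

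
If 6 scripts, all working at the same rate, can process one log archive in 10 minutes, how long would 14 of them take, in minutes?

30/7 minutes

Total work is 6·10 = 60 script-minutes.
With 14 scripts: 60/14 = 30/7 minutes.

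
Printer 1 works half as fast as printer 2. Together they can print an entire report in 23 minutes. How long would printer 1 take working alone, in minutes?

69 minutes

Let printer 2's rate be r; then printer 1's rate is (1/2)r, so together (1/2 + 1)r = (3/2)r = 1/23.
Thus r = 2/69 per minute.
Printer 2 alone: 69/2 minutes; printer 1 alone: 69 minutes.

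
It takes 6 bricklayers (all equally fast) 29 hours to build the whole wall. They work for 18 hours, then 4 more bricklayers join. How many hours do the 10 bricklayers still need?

33/5 hours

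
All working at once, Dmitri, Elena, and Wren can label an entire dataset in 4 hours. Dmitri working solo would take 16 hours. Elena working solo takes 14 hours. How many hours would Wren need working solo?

Combined rate is 1/4 per hour.
Known contribution: 1/16 + 1/14 = (7 + 8)/112 = 15/112 per hour.
So Wren's rate is 1/4 − 15/112 = 13/112, meaning 112/13 hours alone.

112/13 hours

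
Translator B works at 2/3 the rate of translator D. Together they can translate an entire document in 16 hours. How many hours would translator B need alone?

Let translator D's rate be r; then translator B's rate is (2/3)r, so together (2/3 + 1)r = (5/3)r = 1/16.
Thus r = 3/80 per hour.
Translator D alone: 80/3 hours; translator B alone: 40 hours.

40 hours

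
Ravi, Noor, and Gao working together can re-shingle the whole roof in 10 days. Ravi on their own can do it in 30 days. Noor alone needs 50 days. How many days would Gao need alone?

150/7 days

Combined rate is 1/10 per day.
Known contribution: 1/30 + 1/50 = (5 + 3)/150 = 8/150 = 4/75 per day.
So Gao's rate is 1/10 − 4/75 = 7/150, meaning 150/7 days alone.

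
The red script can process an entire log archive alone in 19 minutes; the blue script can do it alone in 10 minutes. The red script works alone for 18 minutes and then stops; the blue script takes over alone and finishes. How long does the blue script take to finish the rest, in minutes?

10/19 minutes

In 18 minutes the red script does 18/19 of the job, leaving 1/19.
The blue script works at 1/10 per minute, so finishing takes 1/19 ÷ 1/10 = 10/19 minutes.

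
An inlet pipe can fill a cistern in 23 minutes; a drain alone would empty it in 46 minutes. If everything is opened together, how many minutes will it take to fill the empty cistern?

Net rate = 1/23 − 1/46 = (2 − 1)/46 = 1/46 per minute.
Filling time = 1 ÷ (1/46) = 46 minutes.

46 minutes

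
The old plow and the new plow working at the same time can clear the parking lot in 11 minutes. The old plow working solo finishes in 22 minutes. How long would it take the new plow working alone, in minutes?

Combined rate is 1/11 per minute.
Known contribution: 1/22 per minute.
So the new plow's rate is 1/11 − 1/22 = 1/22, meaning 22 minutes alone.

22 minutes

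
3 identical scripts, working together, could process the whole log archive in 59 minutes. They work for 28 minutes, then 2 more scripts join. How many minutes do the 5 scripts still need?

93/5 minutes

One script does 1/177 of the job per minute.
After 28 minutes with 3 scripts, 28/59 is done (31/59 left).
With 5 scripts the rate is 5/177, so the rest takes 31/59 ÷ 5/177 = 93/5 minutes.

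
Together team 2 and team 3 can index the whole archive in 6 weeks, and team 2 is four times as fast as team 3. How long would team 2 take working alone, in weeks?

Let team 3's rate be r; then team 2's rate is 4r, so together (4 + 1)r = 5r = 1/6.
Thus r = 1/30 per week.
Team 3 alone: 30 weeks; team 2 alone: 15/2 weeks.

15/2 weeks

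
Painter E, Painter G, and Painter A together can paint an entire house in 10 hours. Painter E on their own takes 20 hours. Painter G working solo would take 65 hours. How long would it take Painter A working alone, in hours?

260/9 hours

Combined rate is 1/10 per hour.
Known contribution: 1/20 + 1/65 = (13 + 4)/260 = 17/260 per hour.
So Painter A's rate is 1/10 − 17/260 = 9/260, meaning 260/9 hours alone.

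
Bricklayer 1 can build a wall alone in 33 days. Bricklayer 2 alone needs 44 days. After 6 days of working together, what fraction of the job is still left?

15/22

Combined rate: 1/33 + 1/44 = (4 + 3)/132 = 7/132 per day.
In 6 days they complete 6·7/132 = 7/22 of the job.
So 15/22 remains.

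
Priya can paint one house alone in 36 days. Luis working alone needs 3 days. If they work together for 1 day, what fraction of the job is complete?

13/36

Combined rate: 1/36 + 1/3 = (1 + 12)/36 = 13/36 per day.
In 1 day they complete 1·13/36 = 13/36 of the job.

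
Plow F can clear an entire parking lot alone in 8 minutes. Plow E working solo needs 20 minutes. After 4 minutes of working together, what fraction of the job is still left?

3/10

Combined rate: 1/8 + 1/20 = (5 + 2)/40 = 7/40 per minute.
In 4 minutes they complete 4·7/40 = 7/10 of the job.
So 3/10 remains.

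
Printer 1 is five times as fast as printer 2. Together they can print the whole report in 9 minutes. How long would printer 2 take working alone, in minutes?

54 minutes

Let printer 2's rate be r; then printer 1's rate is 5r, so together (5 + 1)r = 6r = 1/9.
Thus r = 1/54 per minute.
Printer 2 alone: 54 minutes; printer 1 alone: 54/5 minutes.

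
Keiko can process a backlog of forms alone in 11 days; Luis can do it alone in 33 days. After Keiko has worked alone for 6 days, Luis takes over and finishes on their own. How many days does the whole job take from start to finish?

In 6 days Keiko does 6/11 of the job, leaving 5/11.
Luis works at 1/33 per day, so finishing takes 5/11 ÷ 1/33 = 15 days.
Total time = 6 + 15 = 21 days.

21 days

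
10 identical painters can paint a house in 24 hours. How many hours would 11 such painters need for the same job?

Total work is 10·24 = 240 painter-hours.
With 11 painters: 240/11 hours.

240/11 hours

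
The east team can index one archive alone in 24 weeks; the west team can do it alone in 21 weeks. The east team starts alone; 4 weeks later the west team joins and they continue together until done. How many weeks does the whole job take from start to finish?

In 4 weeks the east team does 4/24 = 1/6 of the job, leaving 5/6.
The east team and the west team together work at 5/56 per week, so finishing takes 5/6 ÷ 5/56 = 28/3 weeks.
Total time = 4 + 28/3 = 40/3 weeks.

40/3 weeks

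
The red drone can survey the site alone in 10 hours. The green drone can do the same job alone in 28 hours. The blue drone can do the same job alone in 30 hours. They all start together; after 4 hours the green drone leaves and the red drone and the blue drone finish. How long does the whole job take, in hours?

In the first 4 hours the combined rate is 71/420, so 71/105 of the job is done, leaving 34/105.
After the green drone leaves the rate is 2/15 per hour; the remaining 34/105 takes 17/7 hours.
Total = 4 + 17/7 = 45/7 hours.

45/7 hours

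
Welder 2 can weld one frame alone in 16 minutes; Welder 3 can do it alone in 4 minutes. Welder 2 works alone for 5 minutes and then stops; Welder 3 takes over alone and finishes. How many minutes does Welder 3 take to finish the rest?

In 5 minutes Welder 2 does 5/16 of the job, leaving 11/16.
Welder 3 works at 1/4 per minute, so finishing takes 11/16 ÷ 1/4 = 11/4 minutes.

11/4 minutes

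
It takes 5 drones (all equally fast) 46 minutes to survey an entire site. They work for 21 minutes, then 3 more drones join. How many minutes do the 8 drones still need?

One drone does 1/230 of the job per minute.
After 21 minutes with 5 drones, 21/46 is done (25/46 left).
With 8 drones the rate is 8/230 = 4/115, so the rest takes 25/46 ÷ 4/115 = 125/8 minutes.

125/8 minutes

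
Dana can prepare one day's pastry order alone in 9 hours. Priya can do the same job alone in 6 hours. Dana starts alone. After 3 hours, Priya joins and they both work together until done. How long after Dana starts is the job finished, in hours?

In the first 3 hours Dana alone does 3/9 = 1/3 of the job, leaving 2/3.
Once everyone is working, combined rate: 1/9 + 1/6 = (2 + 3)/18 = 5/18 per hour.
Remaining 2/3 at 5/18 per hour takes 12/5 hours.
Total from the start = 3 + 12/5 = 27/5 hours.

27/5 hours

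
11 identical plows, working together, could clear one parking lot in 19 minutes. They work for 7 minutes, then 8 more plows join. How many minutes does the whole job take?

265/19 minutes

One plow does 1/209 of the job per minute.
After 7 minutes with 11 plows, 7/19 is done (12/19 left).
With 19 plows the rate is 19/209 = 1/11, so the rest takes 12/19 ÷ 1/11 = 132/19 minutes.
Total = 7 + 132/19 = 265/19 minutes.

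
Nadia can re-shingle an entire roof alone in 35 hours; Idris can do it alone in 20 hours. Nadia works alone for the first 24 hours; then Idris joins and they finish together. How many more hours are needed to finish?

4 hours

In 24 hours Nadia does 24/35 of the job, leaving 11/35.
Nadia and Idris together work at 11/140 per hour, so finishing takes 11/35 ÷ 11/140 = 4 hours.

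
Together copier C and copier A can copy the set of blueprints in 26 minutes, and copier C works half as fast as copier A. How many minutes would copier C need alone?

78 minutes

Let copier A's rate be r; then copier C's rate is (1/2)r, so together (1/2 + 1)r = (3/2)r = 1/26.
Thus r = 1/39 per minute.
Copier A alone: 39 minutes; copier C alone: 78 minutes.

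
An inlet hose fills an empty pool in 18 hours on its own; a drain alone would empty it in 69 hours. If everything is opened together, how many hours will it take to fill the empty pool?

414/17 hours

Net rate = 1/18 − 1/69 = (23 − 6)/414 = 17/414 per hour.
Filling time = 1 ÷ (17/414) = 414/17 hours.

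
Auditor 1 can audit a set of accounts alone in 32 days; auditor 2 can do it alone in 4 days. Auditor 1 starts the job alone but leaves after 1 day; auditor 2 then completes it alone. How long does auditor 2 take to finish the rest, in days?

31/8 days

In 1 day auditor 1 does 1/32 of the job, leaving 31/32.
Auditor 2 works at 1/4 per day, so finishing takes 31/32 ÷ 1/4 = 31/8 days.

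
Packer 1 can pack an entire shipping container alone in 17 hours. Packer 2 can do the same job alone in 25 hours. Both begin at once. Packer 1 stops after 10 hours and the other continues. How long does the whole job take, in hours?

In the first 10 hours the combined rate is 42/425, so 84/85 of the job is done, leaving 1/85.
After packer 1 leaves the rate is 1/25 per hour; the remaining 1/85 takes 5/17 hours.
Total = 10 + 5/17 = 175/17 hours.

175/17 hours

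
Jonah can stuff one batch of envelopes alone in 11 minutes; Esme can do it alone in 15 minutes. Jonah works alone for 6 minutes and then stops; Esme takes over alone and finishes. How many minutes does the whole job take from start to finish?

In 6 minutes Jonah does 6/11 of the job, leaving 5/11.
Esme works at 1/15 per minute, so finishing takes 5/11 ÷ 1/15 = 75/11 minutes.
Total time = 6 + 75/11 = 141/11 minutes.

141/11 minutes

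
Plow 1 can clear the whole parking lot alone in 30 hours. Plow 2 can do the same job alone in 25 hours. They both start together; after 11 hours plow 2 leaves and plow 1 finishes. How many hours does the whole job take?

In the first 11 hours the combined rate is 11/150, so 121/150 of the job is done, leaving 29/150.
After plow 2 leaves the rate is 1/30 per hour; the remaining 29/150 takes 29/5 hours.
Total = 11 + 29/5 = 84/5 hours.

84/5 hours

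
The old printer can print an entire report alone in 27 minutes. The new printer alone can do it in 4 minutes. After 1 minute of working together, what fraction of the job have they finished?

Combined rate: 1/27 + 1/4 = (4 + 27)/108 = 31/108 per minute.
In 1 minute they complete 1·31/108 = 31/108 of the job.

31/108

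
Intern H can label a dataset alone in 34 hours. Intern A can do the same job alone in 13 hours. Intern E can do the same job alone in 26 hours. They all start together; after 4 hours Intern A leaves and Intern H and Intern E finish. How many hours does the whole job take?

In the first 4 hours the combined rate is 32/221, so 128/221 of the job is done, leaving 93/221.
After Intern A leaves the rate is 15/221 per hour; the remaining 93/221 takes 31/5 hours.
Total = 4 + 31/5 = 51/5 hours.

51/5 hours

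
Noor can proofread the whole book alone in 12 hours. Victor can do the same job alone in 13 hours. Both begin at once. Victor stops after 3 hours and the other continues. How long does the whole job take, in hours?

In the first 3 hours the combined rate is 25/156, so 25/52 of the job is done, leaving 27/52.
After Victor leaves the rate is 1/12 per hour; the remaining 27/52 takes 81/13 hours.
Total = 3 + 81/13 = 120/13 hours.

120/13 hours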